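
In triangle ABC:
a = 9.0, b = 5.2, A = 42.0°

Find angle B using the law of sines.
a/sin(A) = b/sin(B)  ⇒  sin(B) = b·sin(A)/a = 5.2·sin(42.0°)/9.0
sin(42.0°) ≈ 0.669131
sin(B) ≈ 5.2·0.669131/9.0 ≈ 3.47948/9.0 ≈ 0.386609
B = arcsin(0.386609) ≈ 22.7437°
(Since b ≤ a we need B ≤ A, so the obtuse alternative 180° − 22.7437° ≈ 157.256° is rejected.)

B = 22.74°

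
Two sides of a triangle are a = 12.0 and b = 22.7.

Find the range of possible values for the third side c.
Triangle inequality: |a − b| < c < a + b
|a − b| = |12.0 − 22.7| = 10.7
a + b = 12.0 + 22.7 = 34.7

10.7 < c < 34.7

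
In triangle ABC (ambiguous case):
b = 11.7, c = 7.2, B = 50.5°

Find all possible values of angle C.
b/sin(B) = c/sin(C)  ⇒  sin(C) = c·sin(B)/b = 7.2·sin(50.5°)/11.7
sin(50.5°) ≈ 0.771625
sin(C) ≈ 7.2·0.771625/11.7 ≈ 5.5557/11.7 ≈ 0.474846
Candidate 1: C₁ = arcsin(0.474846) ≈ 28.3493°  →  A = 180° − 50.5° − 28.3493° ≈ 101.151° > 0, valid
Candidate 2: C₂ = 180° − C₁ ≈ 151.651°  →  A = 180° − 50.5° − 151.651° ≈ -22.1507° ≤ 0, not a valid triangle

C = 28.35° (one solution)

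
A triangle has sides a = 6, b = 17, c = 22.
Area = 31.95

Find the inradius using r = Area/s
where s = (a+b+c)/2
s = (6 + 17 + 22)/2 = 45/2 = 22.5
r = Area/s = 31.95/22.5 ≈ 1.42

r = 1.42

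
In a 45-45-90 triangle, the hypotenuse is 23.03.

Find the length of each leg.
In a 45-45-90 triangle hypotenuse = leg·√2, so leg = hypotenuse/√2.
Leg = 23.03/√2 ≈ 23.03/1.41421 ≈ 16.2847

Each leg = 16.28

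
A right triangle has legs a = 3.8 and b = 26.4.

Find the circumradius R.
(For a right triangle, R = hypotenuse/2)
Hypotenuse c = √(a² + b²) = √(14.44 + 696.96) = √711.4 ≈ 26.6721
R = c/2 ≈ 26.6721/2 ≈ 13.336

R = 13.34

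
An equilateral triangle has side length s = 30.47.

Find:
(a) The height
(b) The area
(a) The height splits the triangle into two 30-60-90 halves: h = s·√3/2 = 30.47·1.73205/2 ≈ 52.7756/2 ≈ 26.3878
(b) Area = (√3/4)·s² = (√3/4)·30.47² = (√3/4)·928.4209 ≈ 0.433013·928.4209 ≈ 402.018

Height = 26.39, Area = 402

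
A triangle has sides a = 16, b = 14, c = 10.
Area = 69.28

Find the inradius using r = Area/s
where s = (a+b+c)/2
s = (16 + 14 + 10)/2 = 40/2 = 20
r = Area/s = 69.28/20 ≈ 3.464

r = 3.464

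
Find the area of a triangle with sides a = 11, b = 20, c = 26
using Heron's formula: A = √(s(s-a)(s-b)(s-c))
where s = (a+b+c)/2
s = (11 + 20 + 26)/2 = 57/2 = 28.5
s − a = 17.5, s − b = 8.5, s − c = 2.5
s(s−a)(s−b)(s−c) = 28.5·17.5·8.5·2.5 = 10598.4375
Area = √10598.4375 ≈ 102.949

s = 28.5, Area = 102.9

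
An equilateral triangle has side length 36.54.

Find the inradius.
r = Area/s with s the semi-perimeter.
Area = (√3/4)·36.54² = (√3/4)·1335.1716 ≈ 0.433013·1335.1716 ≈ 578.146
s = 3·36.54/2 = 54.81
r ≈ 578.146/54.81 ≈ 10.5482
(Equivalently r = side/(2√3) = 36.54/3.4641 ≈ 10.5482.)

r = 10.55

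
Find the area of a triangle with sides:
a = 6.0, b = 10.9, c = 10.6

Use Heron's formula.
s = (6.0 + 10.9 + 10.6)/2 = 27.5/2 = 13.75
s − a = 7.75, s − b = 2.85, s − c = 3.15
s(s−a)(s−b)(s−c) = 13.75·7.75·2.85·3.15 ≈ 956.665
Area = √956.665 ≈ 30.93

Area = 30.93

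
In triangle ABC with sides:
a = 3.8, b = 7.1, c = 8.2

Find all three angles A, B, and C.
Law of cosines for each angle (a² = 14.44, b² = 50.41, c² = 67.24):
cos(A) = (b² + c² − a²)/(2bc) = (50.41 + 67.24 − 14.44)/(2·7.1·8.2) = 103.21/116.44 ≈ 0.886379  ⇒  A ≈ 27.5783°
cos(B) = (a² + c² − b²)/(2ac) = (14.44 + 67.24 − 50.41)/(2·3.8·8.2) = 31.27/62.32 ≈ 0.501765  ⇒  B ≈ 59.8832°
cos(C) = (a² + b² − c²)/(2ab) = (14.44 + 50.41 − 67.24)/(2·3.8·7.1) = -2.39/53.96 ≈ -0.0442921  ⇒  C ≈ 92.5386°
Check: A + B + C ≈ 180°

A = 27.58°, B = 59.88°, C = 92.54°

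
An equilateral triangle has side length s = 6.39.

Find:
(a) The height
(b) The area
(a) The height splits the triangle into two 30-60-90 halves: h = s·√3/2 = 6.39·1.73205/2 ≈ 11.0678/2 ≈ 5.5339
(b) Area = (√3/4)·s² = (√3/4)·6.39² = (√3/4)·40.8321 ≈ 0.433013·40.8321 ≈ 17.6808

Height = 5.534, Area = 17.68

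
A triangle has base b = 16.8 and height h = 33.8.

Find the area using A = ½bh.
A = ½·b·h = ½·16.8·33.8 = ½·567.84 = 283.92

Area = 283.92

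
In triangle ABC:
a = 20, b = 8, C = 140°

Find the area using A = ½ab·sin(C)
A = ½·a·b·sin(C) = ½·20·8·sin(140°)
sin(140°) ≈ 0.642788
A ≈ ½·160·0.642788 = 80·0.642788 ≈ 51.423

Area = 51.42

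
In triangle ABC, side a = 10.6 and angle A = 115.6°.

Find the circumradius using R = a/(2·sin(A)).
R = a/(2·sin(A)) = 10.6/(2·sin(115.6°))
sin(115.6°) ≈ 0.901833
R ≈ 10.6/(2·0.901833) = 10.6/1.80367 ≈ 5.87692

R = 5.877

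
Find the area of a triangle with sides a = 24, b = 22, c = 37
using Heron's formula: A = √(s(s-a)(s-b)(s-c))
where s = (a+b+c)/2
s = (24 + 22 + 37)/2 = 83/2 = 41.5
s − a = 17.5, s − b = 19.5, s − c = 4.5
s(s−a)(s−b)(s−c) = 41.5·17.5·19.5·4.5 = 63728.4375
Area = √63728.4375 ≈ 252.445

s = 41.5, Area = 252.4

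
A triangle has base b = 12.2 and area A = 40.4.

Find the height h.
A = ½·b·h  ⇒  h = 2A/b = 2·40.4/12.2 = 80.8/12.2 ≈ 6.62295

h = 6.623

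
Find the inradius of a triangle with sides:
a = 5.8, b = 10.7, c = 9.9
r = Area/s where s is the semi-perimeter.
s = (5.8 + 10.7 + 9.9)/2 = 26.4/2 = 13.2
Area = √(s(s−a)(s−b)(s−c)) = √(13.2·7.4·2.5·3.3) ≈ √805.86 ≈ 28.3877
r ≈ 28.3877/13.2 ≈ 2.15058

r = 2.151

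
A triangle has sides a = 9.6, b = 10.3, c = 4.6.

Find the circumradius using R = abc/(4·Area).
First find the area with Heron's formula.
s = (9.6 + 10.3 + 4.6)/2 = 12.25
Area = √(s(s−a)(s−b)(s−c)) = √(12.25·2.65·1.95·7.65) ≈ √484.259 ≈ 22.0059
abc = 9.6·10.3·4.6 = 454.848
R = abc/(4·Area) ≈ 454.848/(4·22.0059) = 454.848/88.0236 ≈ 5.16734

R = 5.167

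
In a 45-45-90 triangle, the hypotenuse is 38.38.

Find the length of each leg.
In a 45-45-90 triangle hypotenuse = leg·√2, so leg = hypotenuse/√2.
Leg = 38.38/√2 ≈ 38.38/1.41421 ≈ 27.1388

Each leg = 27.14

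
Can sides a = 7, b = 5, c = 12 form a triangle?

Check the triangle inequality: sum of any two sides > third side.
a + b vs c: 7 + 5 = 12 ≤ 12  ✗
a + c vs b: 7 + 12 = 19 > 5  ✓
b + c vs a: 5 + 12 = 17 > 7  ✓

No: 7 + 5 = 12 is not > 12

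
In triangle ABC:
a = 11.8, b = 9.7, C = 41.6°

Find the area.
Two sides and the included angle (SAS): A = ½·a·b·sin(C) = ½·11.8·9.7·sin(41.6°)
sin(41.6°) ≈ 0.663926
A ≈ ½·114.46·0.663926 = 57.23·0.663926 ≈ 37.9965

Area = 38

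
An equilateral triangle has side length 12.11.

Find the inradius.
r = Area/s with s the semi-perimeter.
Area = (√3/4)·12.11² = (√3/4)·146.6521 ≈ 0.433013·146.6521 ≈ 63.5022
s = 3·12.11/2 = 18.165
r ≈ 63.5022/18.165 ≈ 3.49586
(Equivalently r = side/(2√3) = 12.11/3.4641 ≈ 3.49586.)

r = 3.496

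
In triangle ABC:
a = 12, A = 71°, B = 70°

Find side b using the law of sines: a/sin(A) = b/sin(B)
a/sin(A) = b/sin(B)  ⇒  b = a·sin(B)/sin(A) = 12·sin(70°)/sin(71°)
sin(70°) ≈ 0.939693, sin(71°) ≈ 0.945519
b ≈ 12·0.939693/0.945519 ≈ 11.2763/0.945519 ≈ 11.9261

b = 11.93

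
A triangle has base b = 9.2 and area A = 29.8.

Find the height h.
A = ½·b·h  ⇒  h = 2A/b = 2·29.8/9.2 = 59.6/9.2 ≈ 6.47826

h = 6.478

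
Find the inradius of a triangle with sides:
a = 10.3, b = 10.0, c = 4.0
r = Area/s where s is the semi-perimeter.
s = (10.3 + 10.0 + 4.0)/2 = 24.3/2 = 12.15
Area = √(s(s−a)(s−b)(s−c)) = √(12.15·1.85·2.15·8.15) ≈ √393.862 ≈ 19.846
r ≈ 19.846/12.15 ≈ 1.63341

r = 1.633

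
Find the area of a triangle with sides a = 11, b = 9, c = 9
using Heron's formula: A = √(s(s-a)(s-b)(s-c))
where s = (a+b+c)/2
s = (11 + 9 + 9)/2 = 29/2 = 14.5
s − a = 3.5, s − b = 5.5, s − c = 5.5
s(s−a)(s−b)(s−c) = 14.5·3.5·5.5·5.5 = 1535.1875
Area = √1535.1875 ≈ 39.1815

s = 14.5, Area = 39.18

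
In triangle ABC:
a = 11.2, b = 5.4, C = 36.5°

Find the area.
Two sides and the included angle (SAS): A = ½·a·b·sin(C) = ½·11.2·5.4·sin(36.5°)
sin(36.5°) ≈ 0.594823
A ≈ ½·60.48·0.594823 = 30.24·0.594823 ≈ 17.9874

Area = 17.99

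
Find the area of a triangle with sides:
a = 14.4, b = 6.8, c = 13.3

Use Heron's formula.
s = (14.4 + 6.8 + 13.3)/2 = 34.5/2 = 17.25
s − a = 2.85, s − b = 10.45, s − c = 3.95
s(s−a)(s−b)(s−c) = 17.25·2.85·10.45·3.95 ≈ 2029.31
Area = √2029.31 ≈ 45.0478

Area = 45.05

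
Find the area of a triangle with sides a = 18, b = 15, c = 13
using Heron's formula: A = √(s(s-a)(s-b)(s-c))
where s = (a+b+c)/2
s = (18 + 15 + 13)/2 = 46/2 = 23
s − a = 5, s − b = 8, s − c = 10
s(s−a)(s−b)(s−c) = 23·5·8·10 = 9200
Area = √9200 ≈ 95.9166

s = 23.0, Area = 95.92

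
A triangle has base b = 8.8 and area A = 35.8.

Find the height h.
A = ½·b·h  ⇒  h = 2A/b = 2·35.8/8.8 = 71.6/8.8 ≈ 8.13636

h = 8.136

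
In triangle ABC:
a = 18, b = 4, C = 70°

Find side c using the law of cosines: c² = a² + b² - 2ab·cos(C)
c² = 18² + 4² − 2·18·4·cos(70°)
cos(70°) ≈ 0.34202
c² ≈ 324 + 16 − 144·(0.34202) ≈ 340 − 49.2509 ≈ 290.749
c ≈ √290.749 ≈ 17.0514

c = 17.05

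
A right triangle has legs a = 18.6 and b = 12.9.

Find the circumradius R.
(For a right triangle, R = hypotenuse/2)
Hypotenuse c = √(a² + b²) = √(345.96 + 166.41) = √512.37 ≈ 22.6356
R = c/2 ≈ 22.6356/2 ≈ 11.3178

R = 11.32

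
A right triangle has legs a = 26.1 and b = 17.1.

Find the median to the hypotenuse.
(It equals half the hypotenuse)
Hypotenuse c = √(a² + b²) = √(681.21 + 292.41) = √973.62 ≈ 31.2029
Median to hypotenuse = c/2 ≈ 31.2029/2 ≈ 15.6014

Median = 15.6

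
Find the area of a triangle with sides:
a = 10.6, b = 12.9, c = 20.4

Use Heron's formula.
s = (10.6 + 12.9 + 20.4)/2 = 43.9/2 = 21.95
s − a = 11.35, s − b = 9.05, s − c = 1.55
s(s−a)(s−b)(s−c) = 21.95·11.35·9.05·1.55 ≈ 3494.71
Area = √3494.71 ≈ 59.116

Area = 59.12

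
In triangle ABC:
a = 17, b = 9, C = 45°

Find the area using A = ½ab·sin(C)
A = ½·a·b·sin(C) = ½·17·9·sin(45°)
sin(45°) ≈ 0.707107
A ≈ ½·153·0.707107 = 76.5·0.707107 ≈ 54.0937

Area = 54.09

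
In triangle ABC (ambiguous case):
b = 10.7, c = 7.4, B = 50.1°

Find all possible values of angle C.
b/sin(B) = c/sin(C)  ⇒  sin(C) = c·sin(B)/b = 7.4·sin(50.1°)/10.7
sin(50.1°) ≈ 0.767165
sin(C) ≈ 7.4·0.767165/10.7 ≈ 5.67702/10.7 ≈ 0.530563
Candidate 1: C₁ = arcsin(0.530563) ≈ 32.0435°  →  A = 180° − 50.1° − 32.0435° ≈ 97.8565° > 0, valid
Candidate 2: C₂ = 180° − C₁ ≈ 147.957°  →  A = 180° − 50.1° − 147.957° ≈ -18.0565° ≤ 0, not a valid triangle

C = 32.04° (one solution)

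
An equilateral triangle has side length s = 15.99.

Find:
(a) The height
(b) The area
(a) The height splits the triangle into two 30-60-90 halves: h = s·√3/2 = 15.99·1.73205/2 ≈ 27.6955/2 ≈ 13.8477
(b) Area = (√3/4)·s² = (√3/4)·15.99² = (√3/4)·255.6801 ≈ 0.433013·255.6801 ≈ 110.713

Height = 13.85, Area = 110.7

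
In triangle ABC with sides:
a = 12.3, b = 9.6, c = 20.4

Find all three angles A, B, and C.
Law of cosines for each angle (a² = 151.29, b² = 92.16, c² = 416.16):
cos(A) = (b² + c² − a²)/(2bc) = (92.16 + 416.16 − 151.29)/(2·9.6·20.4) = 357.03/391.68 ≈ 0.911535  ⇒  A ≈ 24.2817°
cos(B) = (a² + c² − b²)/(2ac) = (151.29 + 416.16 − 92.16)/(2·12.3·20.4) = 475.29/501.84 ≈ 0.947095  ⇒  B ≈ 18.7206°
cos(C) = (a² + b² − c²)/(2ab) = (151.29 + 92.16 − 416.16)/(2·12.3·9.6) = -172.71/236.16 ≈ -0.731326  ⇒  C ≈ 136.998°
Check: A + B + C ≈ 180°

A = 24.28°, B = 18.72°, C = 137°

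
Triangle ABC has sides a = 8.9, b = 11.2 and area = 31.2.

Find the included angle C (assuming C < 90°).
Area = ½·a·b·sin(C)  ⇒  sin(C) = 2·Area/(a·b) = 2·31.2/(8.9·11.2) = 62.4/99.68 ≈ 0.626003
C = arcsin(0.626003) ≈ 38.7559° (taking the acute solution since C < 90°)

C = 38.76°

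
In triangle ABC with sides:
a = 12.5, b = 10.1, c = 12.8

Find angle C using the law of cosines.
c² = a² + b² − 2ab·cos(C)  ⇒  cos(C) = (a² + b² − c²)/(2ab)
cos(C) = (12.5² + 10.1² − 12.8²)/(2·12.5·10.1) = (156.25 + 102.01 − 163.84)/252.5 = 94.42/252.5 ≈ 0.373941
C = arccos(0.373941) ≈ 68.0411°

C = 68.04°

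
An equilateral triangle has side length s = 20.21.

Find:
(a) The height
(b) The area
(a) The height splits the triangle into two 30-60-90 halves: h = s·√3/2 = 20.21·1.73205/2 ≈ 35.0047/2 ≈ 17.5024
(b) Area = (√3/4)·s² = (√3/4)·20.21² = (√3/4)·408.4441 ≈ 0.433013·408.4441 ≈ 176.861

Height = 17.5, Area = 176.9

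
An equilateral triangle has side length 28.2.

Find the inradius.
r = Area/s with s the semi-perimeter.
Area = (√3/4)·28.2² = (√3/4)·795.24 ≈ 0.433013·795.24 ≈ 344.349
s = 3·28.2/2 = 42.3
r ≈ 344.349/42.3 ≈ 8.14064
(Equivalently r = side/(2√3) = 28.2/3.4641 ≈ 8.14064.)

r = 8.141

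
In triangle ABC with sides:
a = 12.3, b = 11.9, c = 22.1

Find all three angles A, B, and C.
Law of cosines for each angle (a² = 151.29, b² = 141.61, c² = 488.41):
cos(A) = (b² + c² − a²)/(2bc) = (141.61 + 488.41 − 151.29)/(2·11.9·22.1) = 478.73/525.98 ≈ 0.910168  ⇒  A ≈ 24.4715°
cos(B) = (a² + c² − b²)/(2ac) = (151.29 + 488.41 − 141.61)/(2·12.3·22.1) = 498.09/543.66 ≈ 0.916179  ⇒  B ≈ 23.6262°
cos(C) = (a² + b² − c²)/(2ab) = (151.29 + 141.61 − 488.41)/(2·12.3·11.9) = -195.51/292.74 ≈ -0.667862  ⇒  C ≈ 131.902°
Check: A + B + C ≈ 180°

A = 24.47°, B = 23.63°, C = 131.9°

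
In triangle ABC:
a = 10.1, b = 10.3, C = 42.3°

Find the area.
Two sides and the included angle (SAS): A = ½·a·b·sin(C) = ½·10.1·10.3·sin(42.3°)
sin(42.3°) ≈ 0.673013
A ≈ ½·104.03·0.673013 = 52.015·0.673013 ≈ 35.0067

Area = 35.01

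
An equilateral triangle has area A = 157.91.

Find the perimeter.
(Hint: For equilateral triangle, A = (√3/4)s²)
A = (√3/4)s²  ⇒  s² = 4A/√3 = 4·157.91/√3 = 631.64/1.73205 ≈ 364.678
s ≈ √364.678 ≈ 19.0965
Perimeter = 3s ≈ 3·19.0965 ≈ 57.2896

Perimeter = 57.29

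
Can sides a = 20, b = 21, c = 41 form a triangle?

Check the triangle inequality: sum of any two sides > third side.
a + b vs c: 20 + 21 = 41 ≤ 41  ✗
a + c vs b: 20 + 41 = 61 > 21  ✓
b + c vs a: 21 + 41 = 62 > 20  ✓

No: 20 + 21 = 41 is not > 41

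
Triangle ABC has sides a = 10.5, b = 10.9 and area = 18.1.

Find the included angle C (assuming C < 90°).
Area = ½·a·b·sin(C)  ⇒  sin(C) = 2·Area/(a·b) = 2·18.1/(10.5·10.9) = 36.2/114.45 ≈ 0.316295
C = arcsin(0.316295) ≈ 18.439° (taking the acute solution since C < 90°)

C = 18.44°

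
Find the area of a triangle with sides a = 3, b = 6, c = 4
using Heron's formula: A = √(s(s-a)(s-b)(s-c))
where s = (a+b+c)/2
s = (3 + 6 + 4)/2 = 13/2 = 6.5
s − a = 3.5, s − b = 0.5, s − c = 2.5
s(s−a)(s−b)(s−c) = 6.5·3.5·0.5·2.5 = 28.4375
Area = √28.4375 ≈ 5.33268

s = 6.5, Area = 5.333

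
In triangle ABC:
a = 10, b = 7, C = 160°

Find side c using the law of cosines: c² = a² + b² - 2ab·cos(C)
c² = 10² + 7² − 2·10·7·cos(160°)
cos(160°) ≈ -0.939693
c² ≈ 100 + 49 − 140·(-0.939693) ≈ 149 + 131.557 ≈ 280.557
c ≈ √280.557 ≈ 16.7498

c = 16.75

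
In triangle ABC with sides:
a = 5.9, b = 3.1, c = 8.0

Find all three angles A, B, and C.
Law of cosines for each angle (a² = 34.81, b² = 9.61, c² = 64):
cos(A) = (b² + c² − a²)/(2bc) = (9.61 + 64 − 34.81)/(2·3.1·8.0) = 38.8/49.6 ≈ 0.782258  ⇒  A ≈ 38.5322°
cos(B) = (a² + c² − b²)/(2ac) = (34.81 + 64 − 9.61)/(2·5.9·8.0) = 89.2/94.4 ≈ 0.944915  ⇒  B ≈ 19.1059°
cos(C) = (a² + b² − c²)/(2ab) = (34.81 + 9.61 − 64)/(2·5.9·3.1) = -19.58/36.58 ≈ -0.535265  ⇒  C ≈ 122.362°
Check: A + B + C ≈ 180°

A = 38.53°, B = 19.11°, C = 122.4°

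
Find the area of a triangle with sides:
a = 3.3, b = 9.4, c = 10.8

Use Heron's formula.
s = (3.3 + 9.4 + 10.8)/2 = 23.5/2 = 11.75
s − a = 8.45, s − b = 2.35, s − c = 0.95
s(s−a)(s−b)(s−c) = 11.75·8.45·2.35·0.95 ≈ 221.659
Area = √221.659 ≈ 14.8882

Area = 14.89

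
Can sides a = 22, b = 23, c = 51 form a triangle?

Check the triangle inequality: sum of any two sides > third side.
a + b vs c: 22 + 23 = 45 ≤ 51  ✗
a + c vs b: 22 + 51 = 73 > 23  ✓
b + c vs a: 23 + 51 = 74 > 22  ✓

No: 22 + 23 = 45 is not > 51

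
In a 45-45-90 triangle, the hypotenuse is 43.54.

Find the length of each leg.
In a 45-45-90 triangle hypotenuse = leg·√2, so leg = hypotenuse/√2.
Leg = 43.54/√2 ≈ 43.54/1.41421 ≈ 30.7874

Each leg = 30.79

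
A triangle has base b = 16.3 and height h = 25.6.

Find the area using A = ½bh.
A = ½·b·h = ½·16.3·25.6 = ½·417.28 = 208.64

Area = 208.64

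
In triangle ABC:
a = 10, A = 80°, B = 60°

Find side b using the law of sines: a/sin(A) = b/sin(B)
a/sin(A) = b/sin(B)  ⇒  b = a·sin(B)/sin(A) = 10·sin(60°)/sin(80°)
sin(60°) ≈ 0.866025, sin(80°) ≈ 0.984808
b ≈ 10·0.866025/0.984808 ≈ 8.66025/0.984808 ≈ 8.79385

b = 8.794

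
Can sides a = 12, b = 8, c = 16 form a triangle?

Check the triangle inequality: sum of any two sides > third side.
a + b vs c: 12 + 8 = 20 > 16  ✓
a + c vs b: 12 + 16 = 28 > 8  ✓
b + c vs a: 8 + 16 = 24 > 12  ✓

Yes, triangle inequality satisfied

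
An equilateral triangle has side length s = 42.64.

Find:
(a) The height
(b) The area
(a) The height splits the triangle into two 30-60-90 halves: h = s·√3/2 = 42.64·1.73205/2 ≈ 73.8546/2 ≈ 36.9273
(b) Area = (√3/4)·s² = (√3/4)·42.64² = (√3/4)·1818.1696 ≈ 0.433013·1818.1696 ≈ 787.291

Height = 36.93, Area = 787.3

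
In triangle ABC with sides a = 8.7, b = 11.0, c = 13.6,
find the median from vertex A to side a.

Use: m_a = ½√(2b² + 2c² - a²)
m_a = ½√(2·11.0² + 2·13.6² − 8.7²) = ½√(2·121 + 2·184.96 − 75.69) = ½√(242 + 369.92 − 75.69) = ½√536.23
√536.23 ≈ 23.1566, so m_a ≈ 11.5783

m_a = 11.58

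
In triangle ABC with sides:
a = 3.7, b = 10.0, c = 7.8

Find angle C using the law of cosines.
c² = a² + b² − 2ab·cos(C)  ⇒  cos(C) = (a² + b² − c²)/(2ab)
cos(C) = (3.7² + 10.0² − 7.8²)/(2·3.7·10.0) = (13.69 + 100 − 60.84)/74 = 52.85/74 ≈ 0.714189
C = arccos(0.714189) ≈ 44.4232°

C = 44.42°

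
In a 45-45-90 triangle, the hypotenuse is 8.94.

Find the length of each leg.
In a 45-45-90 triangle hypotenuse = leg·√2, so leg = hypotenuse/√2.
Leg = 8.94/√2 ≈ 8.94/1.41421 ≈ 6.32153

Each leg = 6.322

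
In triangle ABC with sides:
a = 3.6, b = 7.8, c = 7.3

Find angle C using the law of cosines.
c² = a² + b² − 2ab·cos(C)  ⇒  cos(C) = (a² + b² − c²)/(2ab)
cos(C) = (3.6² + 7.8² − 7.3²)/(2·3.6·7.8) = (12.96 + 60.84 − 53.29)/56.16 = 20.51/56.16 ≈ 0.365207
C = arccos(0.365207) ≈ 68.5797°

C = 68.58°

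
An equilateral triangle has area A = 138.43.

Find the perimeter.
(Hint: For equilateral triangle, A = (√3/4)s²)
A = (√3/4)s²  ⇒  s² = 4A/√3 = 4·138.43/√3 = 553.72/1.73205 ≈ 319.69
s ≈ √319.69 ≈ 17.8799
Perimeter = 3s ≈ 3·17.8799 ≈ 53.6397

Perimeter = 53.64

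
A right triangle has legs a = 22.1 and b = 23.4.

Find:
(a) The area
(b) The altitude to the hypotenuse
(a) The legs are perpendicular, so Area = ½·a·b = ½·22.1·23.4 = ½·517.14 = 258.57
(b) Hypotenuse c = √(a² + b²) = √(488.41 + 547.56) = √1035.97 ≈ 32.1865
    Area = ½·c·h_c  ⇒  h_c = 2·Area/c = 517.14/32.1865 ≈ 16.067

Area = 258.57, h_c = 16.07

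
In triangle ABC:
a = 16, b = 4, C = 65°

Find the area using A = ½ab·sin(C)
A = ½·a·b·sin(C) = ½·16·4·sin(65°)
sin(65°) ≈ 0.906308
A ≈ ½·64·0.906308 = 32·0.906308 ≈ 29.0018

Area = 29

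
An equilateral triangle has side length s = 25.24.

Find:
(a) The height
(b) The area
(a) The height splits the triangle into two 30-60-90 halves: h = s·√3/2 = 25.24·1.73205/2 ≈ 43.717/2 ≈ 21.8585
(b) Area = (√3/4)·s² = (√3/4)·25.24² = (√3/4)·637.0576 ≈ 0.433013·637.0576 ≈ 275.854

Height = 21.86, Area = 275.9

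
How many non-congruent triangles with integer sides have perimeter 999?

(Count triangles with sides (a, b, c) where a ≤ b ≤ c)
Let a ≤ b ≤ c with a + b + c = 999. The only binding inequality is a + b > c, i.e. 999 − c > c, so c < 999/2; and c ≥ 999/3 since c is the largest side.
So 333 ≤ c ≤ 499. For each c, b runs from ⌈(999 − c)/2⌉ up to c (then a = 999 − b − c satisfies 1 ≤ a ≤ b automatically), giving c − ⌈(999 − c)/2⌉ + 1 choices.
Summing over c: 1 + 2 + 4 + 5 + … + 248 + 250  (167 terms, c = 333, …, 499) = 20917
Check (closed form: nearest integer to p²/48 for even p, (p+3)²/48 for odd p): (999+3)²/48 = 1002²/48 = 1004004/48 ≈ 20916.75 → 20917

20917 triangles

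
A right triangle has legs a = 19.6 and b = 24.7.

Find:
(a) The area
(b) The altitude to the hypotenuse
(a) The legs are perpendicular, so Area = ½·a·b = ½·19.6·24.7 = ½·484.12 = 242.06
(b) Hypotenuse c = √(a² + b²) = √(384.16 + 610.09) = √994.25 ≈ 31.5317
    Area = ½·c·h_c  ⇒  h_c = 2·Area/c = 484.12/31.5317 ≈ 15.3534

Area = 242.06, h_c = 15.35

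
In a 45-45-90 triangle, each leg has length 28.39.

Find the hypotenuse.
In a 45-45-90 triangle the sides are in ratio 1 : 1 : √2, so hypotenuse = leg·√2.
Hypotenuse = 28.39·√2 ≈ 28.39·1.41421 ≈ 40.1495

Hypotenuse = 28.39√2 = 40.15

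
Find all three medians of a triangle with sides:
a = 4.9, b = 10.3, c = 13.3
Median formula: m_a = ½√(2b² + 2c² − a²) (and cyclically). a² = 24.01, b² = 106.09, c² = 176.89.
m_a = ½√(2·106.09 + 2·176.89 − 24.01) = ½√541.95 ≈ ½·23.2798 ≈ 11.6399
m_b = ½√(2·24.01 + 2·176.89 − 106.09) = ½√295.71 ≈ ½·17.1962 ≈ 8.59811
m_c = ½√(2·24.01 + 2·106.09 − 176.89) = ½√83.31 ≈ ½·9.12743 ≈ 4.56372

m_a = 11.64, m_b = 8.598, m_c = 4.564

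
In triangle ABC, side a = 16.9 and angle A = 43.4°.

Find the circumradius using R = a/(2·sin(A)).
R = a/(2·sin(A)) = 16.9/(2·sin(43.4°))
sin(43.4°) ≈ 0.687088
R ≈ 16.9/(2·0.687088) = 16.9/1.37418 ≈ 12.2983

R = 12.3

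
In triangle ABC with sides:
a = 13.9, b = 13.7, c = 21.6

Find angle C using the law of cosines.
c² = a² + b² − 2ab·cos(C)  ⇒  cos(C) = (a² + b² − c²)/(2ab)
cos(C) = (13.9² + 13.7² − 21.6²)/(2·13.9·13.7) = (193.21 + 187.69 − 466.56)/380.86 = -85.66/380.86 ≈ -0.224912
C = arccos(-0.224912) ≈ 102.998°

C = 103°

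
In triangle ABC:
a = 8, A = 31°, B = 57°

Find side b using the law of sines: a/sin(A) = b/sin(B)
a/sin(A) = b/sin(B)  ⇒  b = a·sin(B)/sin(A) = 8·sin(57°)/sin(31°)
sin(57°) ≈ 0.838671, sin(31°) ≈ 0.515038
b ≈ 8·0.838671/0.515038 ≈ 6.70936/0.515038 ≈ 13.0269

b = 13.03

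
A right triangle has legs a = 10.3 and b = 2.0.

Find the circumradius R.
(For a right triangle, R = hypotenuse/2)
Hypotenuse c = √(a² + b²) = √(106.09 + 4) = √110.09 ≈ 10.4924
R = c/2 ≈ 10.4924/2 ≈ 5.24619

R = 5.246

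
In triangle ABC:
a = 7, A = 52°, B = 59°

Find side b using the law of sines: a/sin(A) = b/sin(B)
a/sin(A) = b/sin(B)  ⇒  b = a·sin(B)/sin(A) = 7·sin(59°)/sin(52°)
sin(59°) ≈ 0.857167, sin(52°) ≈ 0.788011
b ≈ 7·0.857167/0.788011 ≈ 6.00017/0.788011 ≈ 7.61433

b = 7.614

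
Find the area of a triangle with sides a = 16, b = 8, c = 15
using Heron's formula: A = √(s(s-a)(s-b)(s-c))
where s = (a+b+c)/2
s = (16 + 8 + 15)/2 = 39/2 = 19.5
s − a = 3.5, s − b = 11.5, s − c = 4.5
s(s−a)(s−b)(s−c) = 19.5·3.5·11.5·4.5 = 3531.9375
Area = √3531.9375 ≈ 59.4301

s = 19.5, Area = 59.43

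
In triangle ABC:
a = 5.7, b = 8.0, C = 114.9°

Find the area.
Two sides and the included angle (SAS): A = ½·a·b·sin(C) = ½·5.7·8.0·sin(114.9°)
sin(114.9°) ≈ 0.907044
A ≈ ½·45.6·0.907044 = 22.8·0.907044 ≈ 20.6806

Area = 20.68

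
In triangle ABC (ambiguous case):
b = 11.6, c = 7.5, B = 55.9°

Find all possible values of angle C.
b/sin(B) = c/sin(C)  ⇒  sin(C) = c·sin(B)/b = 7.5·sin(55.9°)/11.6
sin(55.9°) ≈ 0.82806
sin(C) ≈ 7.5·0.82806/11.6 ≈ 6.21045/11.6 ≈ 0.535384
Candidate 1: C₁ = arcsin(0.535384) ≈ 32.3699°  →  A = 180° − 55.9° − 32.3699° ≈ 91.7301° > 0, valid
Candidate 2: C₂ = 180° − C₁ ≈ 147.63°  →  A = 180° − 55.9° − 147.63° ≈ -23.5301° ≤ 0, not a valid triangle

C = 32.37° (one solution)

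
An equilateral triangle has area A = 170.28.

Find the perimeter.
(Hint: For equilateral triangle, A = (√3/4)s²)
A = (√3/4)s²  ⇒  s² = 4A/√3 = 4·170.28/√3 = 681.12/1.73205 ≈ 393.245
s ≈ √393.245 ≈ 19.8304
Perimeter = 3s ≈ 3·19.8304 ≈ 59.4912

Perimeter = 59.49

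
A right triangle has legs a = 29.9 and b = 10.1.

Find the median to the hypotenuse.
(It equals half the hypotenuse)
Hypotenuse c = √(a² + b²) = √(894.01 + 102.01) = √996.02 ≈ 31.5598
Median to hypotenuse = c/2 ≈ 31.5598/2 ≈ 15.7799

Median = 15.78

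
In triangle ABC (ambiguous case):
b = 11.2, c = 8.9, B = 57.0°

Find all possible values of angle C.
b/sin(B) = c/sin(C)  ⇒  sin(C) = c·sin(B)/b = 8.9·sin(57.0°)/11.2
sin(57.0°) ≈ 0.838671
sin(C) ≈ 8.9·0.838671/11.2 ≈ 7.46417/11.2 ≈ 0.666444
Candidate 1: C₁ = arcsin(0.666444) ≈ 41.7932°  →  A = 180° − 57.0° − 41.7932° ≈ 81.2068° > 0, valid
Candidate 2: C₂ = 180° − C₁ ≈ 138.207°  →  A = 180° − 57.0° − 138.207° ≈ -15.2068° ≤ 0, not a valid triangle

C = 41.79° (one solution)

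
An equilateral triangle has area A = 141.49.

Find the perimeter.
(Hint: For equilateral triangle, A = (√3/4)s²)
A = (√3/4)s²  ⇒  s² = 4A/√3 = 4·141.49/√3 = 565.96/1.73205 ≈ 326.757
s ≈ √326.757 ≈ 18.0764
Perimeter = 3s ≈ 3·18.0764 ≈ 54.2293

Perimeter = 54.23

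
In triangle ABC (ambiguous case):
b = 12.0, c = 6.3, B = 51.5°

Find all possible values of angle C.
b/sin(B) = c/sin(C)  ⇒  sin(C) = c·sin(B)/b = 6.3·sin(51.5°)/12.0
sin(51.5°) ≈ 0.782608
sin(C) ≈ 6.3·0.782608/12.0 ≈ 4.93043/12.0 ≈ 0.410869
Candidate 1: C₁ = arcsin(0.410869) ≈ 24.2595°  →  A = 180° − 51.5° − 24.2595° ≈ 104.241° > 0, valid
Candidate 2: C₂ = 180° − C₁ ≈ 155.741°  →  A = 180° − 51.5° − 155.741° ≈ -27.2405° ≤ 0, not a valid triangle

C = 24.26° (one solution)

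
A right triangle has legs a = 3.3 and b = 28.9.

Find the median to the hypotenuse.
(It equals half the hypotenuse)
Hypotenuse c = √(a² + b²) = √(10.89 + 835.21) = √846.1 ≈ 29.0878
Median to hypotenuse = c/2 ≈ 29.0878/2 ≈ 14.5439

Median = 14.54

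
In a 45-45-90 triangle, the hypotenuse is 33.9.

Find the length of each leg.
In a 45-45-90 triangle hypotenuse = leg·√2, so leg = hypotenuse/√2.
Leg = 33.9/√2 ≈ 33.9/1.41421 ≈ 23.9709

Each leg = 23.97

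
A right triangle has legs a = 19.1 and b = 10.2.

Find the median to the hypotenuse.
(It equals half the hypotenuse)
Hypotenuse c = √(a² + b²) = √(364.81 + 104.04) = √468.85 ≈ 21.6529
Median to hypotenuse = c/2 ≈ 21.6529/2 ≈ 10.8265

Median = 10.83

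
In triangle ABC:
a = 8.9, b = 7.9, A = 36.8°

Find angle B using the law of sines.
a/sin(A) = b/sin(B)  ⇒  sin(B) = b·sin(A)/a = 7.9·sin(36.8°)/8.9
sin(36.8°) ≈ 0.599024
sin(B) ≈ 7.9·0.599024/8.9 ≈ 4.73229/8.9 ≈ 0.531718
B = arcsin(0.531718) ≈ 32.1216°
(Since b ≤ a we need B ≤ A, so the obtuse alternative 180° − 32.1216° ≈ 147.878° is rejected.)

B = 32.12°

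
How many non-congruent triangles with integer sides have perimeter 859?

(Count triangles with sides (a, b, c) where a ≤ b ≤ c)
Let a ≤ b ≤ c with a + b + c = 859. The only binding inequality is a + b > c, i.e. 859 − c > c, so c < 859/2; and c ≥ 859/3 since c is the largest side.
So 287 ≤ c ≤ 429. For each c, b runs from ⌈(859 − c)/2⌉ up to c (then a = 859 − b − c satisfies 1 ≤ a ≤ b automatically), giving c − ⌈(859 − c)/2⌉ + 1 choices.
Summing over c: 2 + 3 + 5 + 6 + … + 213 + 215  (143 terms, c = 287, …, 429) = 15480
Check (closed form: nearest integer to p²/48 for even p, (p+3)²/48 for odd p): (859+3)²/48 = 862²/48 = 743044/48 ≈ 15480.08 → 15480

15480 triangles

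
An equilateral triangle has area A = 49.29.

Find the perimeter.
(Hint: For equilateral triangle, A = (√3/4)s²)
A = (√3/4)s²  ⇒  s² = 4A/√3 = 4·49.29/√3 = 197.16/1.73205 ≈ 113.83
s ≈ √113.83 ≈ 10.6691
Perimeter = 3s ≈ 3·10.6691 ≈ 32.0074

Perimeter = 32.01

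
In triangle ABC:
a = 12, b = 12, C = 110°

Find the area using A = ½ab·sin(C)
A = ½·a·b·sin(C) = ½·12·12·sin(110°)
sin(110°) ≈ 0.939693
A ≈ ½·144·0.939693 = 72·0.939693 ≈ 67.6579

Area = 67.66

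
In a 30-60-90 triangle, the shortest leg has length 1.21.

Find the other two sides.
In a 30-60-90 triangle the sides are in ratio 1 : √3 : 2 (short leg : long leg : hypotenuse).
Long leg = 1.21·√3 ≈ 1.21·1.73205 ≈ 2.09578
Hypotenuse = 2·1.21 = 2.42

Long leg = 1.21√3 = 2.096, Hypotenuse = 2.42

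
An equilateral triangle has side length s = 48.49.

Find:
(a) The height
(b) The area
(a) The height splits the triangle into two 30-60-90 halves: h = s·√3/2 = 48.49·1.73205/2 ≈ 83.9871/2 ≈ 41.9936
(b) Area = (√3/4)·s² = (√3/4)·48.49² = (√3/4)·2351.2801 ≈ 0.433013·2351.2801 ≈ 1018.13

Height = 41.99, Area = 1018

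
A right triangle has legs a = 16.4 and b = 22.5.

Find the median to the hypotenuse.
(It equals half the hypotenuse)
Hypotenuse c = √(a² + b²) = √(268.96 + 506.25) = √775.21 ≈ 27.8426
Median to hypotenuse = c/2 ≈ 27.8426/2 ≈ 13.9213

Median = 13.92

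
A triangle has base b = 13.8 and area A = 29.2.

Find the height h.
A = ½·b·h  ⇒  h = 2A/b = 2·29.2/13.8 = 58.4/13.8 ≈ 4.23188

h = 4.232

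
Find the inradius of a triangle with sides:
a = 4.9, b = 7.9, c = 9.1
r = Area/s where s is the semi-perimeter.
s = (4.9 + 7.9 + 9.1)/2 = 21.9/2 = 10.95
Area = √(s(s−a)(s−b)(s−c)) = √(10.95·6.05·3.05·1.85) ≈ √373.802 ≈ 19.3339
r ≈ 19.3339/10.95 ≈ 1.76566

r = 1.766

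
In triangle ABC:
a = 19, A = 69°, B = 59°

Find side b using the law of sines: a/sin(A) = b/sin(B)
a/sin(A) = b/sin(B)  ⇒  b = a·sin(B)/sin(A) = 19·sin(59°)/sin(69°)
sin(59°) ≈ 0.857167, sin(69°) ≈ 0.93358
b ≈ 19·0.857167/0.93358 ≈ 16.2862/0.93358 ≈ 17.4449

b = 17.44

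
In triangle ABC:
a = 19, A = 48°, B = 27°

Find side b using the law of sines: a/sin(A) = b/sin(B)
a/sin(A) = b/sin(B)  ⇒  b = a·sin(B)/sin(A) = 19·sin(27°)/sin(48°)
sin(27°) ≈ 0.45399, sin(48°) ≈ 0.743145
b ≈ 19·0.45399/0.743145 ≈ 8.62582/0.743145 ≈ 11.6072

b = 11.61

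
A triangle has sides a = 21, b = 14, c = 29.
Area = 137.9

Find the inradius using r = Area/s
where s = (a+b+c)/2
s = (21 + 14 + 29)/2 = 64/2 = 32
r = Area/s = 137.9/32 ≈ 4.30938

r = 4.309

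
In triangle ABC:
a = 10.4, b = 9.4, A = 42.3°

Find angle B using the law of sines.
a/sin(A) = b/sin(B)  ⇒  sin(B) = b·sin(A)/a = 9.4·sin(42.3°)/10.4
sin(42.3°) ≈ 0.673013
sin(B) ≈ 9.4·0.673013/10.4 ≈ 6.32632/10.4 ≈ 0.6083
B = arcsin(0.6083) ≈ 37.4667°
(Since b ≤ a we need B ≤ A, so the obtuse alternative 180° − 37.4667° ≈ 142.533° is rejected.)

B = 37.47°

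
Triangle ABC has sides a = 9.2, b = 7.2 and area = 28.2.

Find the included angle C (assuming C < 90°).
Area = ½·a·b·sin(C)  ⇒  sin(C) = 2·Area/(a·b) = 2·28.2/(9.2·7.2) = 56.4/66.24 ≈ 0.851449
C = arcsin(0.851449) ≈ 58.3697° (taking the acute solution since C < 90°)

C = 58.37°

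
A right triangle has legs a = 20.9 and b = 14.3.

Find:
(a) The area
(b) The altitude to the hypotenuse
(a) The legs are perpendicular, so Area = ½·a·b = ½·20.9·14.3 = ½·298.87 = 149.435
(b) Hypotenuse c = √(a² + b²) = √(436.81 + 204.49) = √641.3 ≈ 25.3239
    Area = ½·c·h_c  ⇒  h_c = 2·Area/c = 298.87/25.3239 ≈ 11.8019

Area = 149.435, h_c = 11.8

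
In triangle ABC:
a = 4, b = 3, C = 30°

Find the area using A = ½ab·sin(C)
A = ½·a·b·sin(C) = ½·4·3·sin(30°)
sin(30°) ≈ 0.5
A ≈ ½·12·0.5 = 6·0.5 ≈ 3

Area = 3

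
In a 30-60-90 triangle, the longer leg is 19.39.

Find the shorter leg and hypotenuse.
In a 30-60-90 triangle the sides are in ratio 1 : √3 : 2, so short leg = long leg/√3 and hypotenuse = 2·(short leg).
Short leg = 19.39/√3 ≈ 19.39/1.73205 ≈ 11.1948
Hypotenuse = 2·11.1948 ≈ 22.3896

Short leg = 11.19, Hypotenuse = 22.39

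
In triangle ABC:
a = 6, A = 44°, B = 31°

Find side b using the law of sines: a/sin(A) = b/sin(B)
a/sin(A) = b/sin(B)  ⇒  b = a·sin(B)/sin(A) = 6·sin(31°)/sin(44°)
sin(31°) ≈ 0.515038, sin(44°) ≈ 0.694658
b ≈ 6·0.515038/0.694658 ≈ 3.09023/0.694658 ≈ 4.44856

b = 4.449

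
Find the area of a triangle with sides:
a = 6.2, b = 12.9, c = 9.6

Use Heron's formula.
s = (6.2 + 12.9 + 9.6)/2 = 28.7/2 = 14.35
s − a = 8.15, s − b = 1.45, s − c = 4.75
s(s−a)(s−b)(s−c) = 14.35·8.15·1.45·4.75 ≈ 805.51
Area = √805.51 ≈ 28.3815

Area = 28.38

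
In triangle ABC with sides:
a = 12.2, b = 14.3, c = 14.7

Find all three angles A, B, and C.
Law of cosines for each angle (a² = 148.84, b² = 204.49, c² = 216.09):
cos(A) = (b² + c² − a²)/(2bc) = (204.49 + 216.09 − 148.84)/(2·14.3·14.7) = 271.74/420.42 ≈ 0.646354  ⇒  A ≈ 49.7328°
cos(B) = (a² + c² − b²)/(2ac) = (148.84 + 216.09 − 204.49)/(2·12.2·14.7) = 160.44/358.68 ≈ 0.447307  ⇒  B ≈ 63.429°
cos(C) = (a² + b² − c²)/(2ab) = (148.84 + 204.49 − 216.09)/(2·12.2·14.3) = 137.24/348.92 ≈ 0.393328  ⇒  C ≈ 66.8383°
Check: A + B + C ≈ 180°

A = 49.73°, B = 63.43°, C = 66.84°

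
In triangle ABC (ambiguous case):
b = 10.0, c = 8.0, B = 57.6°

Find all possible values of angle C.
b/sin(B) = c/sin(C)  ⇒  sin(C) = c·sin(B)/b = 8.0·sin(57.6°)/10.0
sin(57.6°) ≈ 0.844328
sin(C) ≈ 8.0·0.844328/10.0 ≈ 6.75462/10.0 ≈ 0.675462
Candidate 1: C₁ = arcsin(0.675462) ≈ 42.4901°  →  A = 180° − 57.6° − 42.4901° ≈ 79.9099° > 0, valid
Candidate 2: C₂ = 180° − C₁ ≈ 137.51°  →  A = 180° − 57.6° − 137.51° ≈ -15.1099° ≤ 0, not a valid triangle

C = 42.49° (one solution)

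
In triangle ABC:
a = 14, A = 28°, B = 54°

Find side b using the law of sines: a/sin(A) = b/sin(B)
a/sin(A) = b/sin(B)  ⇒  b = a·sin(B)/sin(A) = 14·sin(54°)/sin(28°)
sin(54°) ≈ 0.809017, sin(28°) ≈ 0.469472
b ≈ 14·0.809017/0.469472 ≈ 11.3262/0.469472 ≈ 24.1255

b = 24.13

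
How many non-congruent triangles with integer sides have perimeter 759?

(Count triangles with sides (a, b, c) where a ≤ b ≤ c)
Let a ≤ b ≤ c with a + b + c = 759. The only binding inequality is a + b > c, i.e. 759 − c > c, so c < 759/2; and c ≥ 759/3 since c is the largest side.
So 253 ≤ c ≤ 379. For each c, b runs from ⌈(759 − c)/2⌉ up to c (then a = 759 − b − c satisfies 1 ≤ a ≤ b automatically), giving c − ⌈(759 − c)/2⌉ + 1 choices.
Summing over c: 1 + 2 + 4 + 5 + … + 188 + 190  (127 terms, c = 253, …, 379) = 12097
Check (closed form: nearest integer to p²/48 for even p, (p+3)²/48 for odd p): (759+3)²/48 = 762²/48 = 580644/48 ≈ 12096.75 → 12097

12097 triangles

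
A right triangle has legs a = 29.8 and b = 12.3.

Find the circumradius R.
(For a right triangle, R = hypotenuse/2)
Hypotenuse c = √(a² + b²) = √(888.04 + 151.29) = √1039.33 ≈ 32.2386
R = c/2 ≈ 32.2386/2 ≈ 16.1193

R = 16.12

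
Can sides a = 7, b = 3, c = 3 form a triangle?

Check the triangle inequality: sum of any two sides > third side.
a + b vs c: 7 + 3 = 10 > 3  ✓
a + c vs b: 7 + 3 = 10 > 3  ✓
b + c vs a: 3 + 3 = 6 ≤ 7  ✗

No: 3 + 3 = 6 is not > 7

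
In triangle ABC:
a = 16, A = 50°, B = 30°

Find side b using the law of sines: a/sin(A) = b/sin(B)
a/sin(A) = b/sin(B)  ⇒  b = a·sin(B)/sin(A) = 16·sin(30°)/sin(50°)
sin(30°) ≈ 0.5, sin(50°) ≈ 0.766044
b ≈ 16·0.5/0.766044 ≈ 8/0.766044 ≈ 10.4433

b = 10.44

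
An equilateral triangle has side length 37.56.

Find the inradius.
r = Area/s with s the semi-perimeter.
Area = (√3/4)·37.56² = (√3/4)·1410.7536 ≈ 0.433013·1410.7536 ≈ 610.874
s = 3·37.56/2 = 56.34
r ≈ 610.874/56.34 ≈ 10.8426
(Equivalently r = side/(2√3) = 37.56/3.4641 ≈ 10.8426.)

r = 10.84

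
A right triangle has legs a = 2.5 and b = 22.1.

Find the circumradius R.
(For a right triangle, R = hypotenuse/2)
Hypotenuse c = √(a² + b²) = √(6.25 + 488.41) = √494.66 ≈ 22.241
R = c/2 ≈ 22.241/2 ≈ 11.1205

R = 11.12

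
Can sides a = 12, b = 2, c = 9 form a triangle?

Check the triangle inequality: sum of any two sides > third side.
a + b vs c: 12 + 2 = 14 > 9  ✓
a + c vs b: 12 + 9 = 21 > 2  ✓
b + c vs a: 2 + 9 = 11 ≤ 12  ✗

No: 2 + 9 = 11 is not > 12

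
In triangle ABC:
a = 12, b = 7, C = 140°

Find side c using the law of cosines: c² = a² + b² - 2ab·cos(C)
c² = 12² + 7² − 2·12·7·cos(140°)
cos(140°) ≈ -0.766044
c² ≈ 144 + 49 − 168·(-0.766044) ≈ 193 + 128.695 ≈ 321.695
c ≈ √321.695 ≈ 17.9359

c = 17.94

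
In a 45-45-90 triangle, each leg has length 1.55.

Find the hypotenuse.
In a 45-45-90 triangle the sides are in ratio 1 : 1 : √2, so hypotenuse = leg·√2.
Hypotenuse = 1.55·√2 ≈ 1.55·1.41421 ≈ 2.19203

Hypotenuse = 1.55√2 = 2.192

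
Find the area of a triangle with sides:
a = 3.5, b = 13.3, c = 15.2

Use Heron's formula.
s = (3.5 + 13.3 + 15.2)/2 = 32/2 = 16
s − a = 12.5, s − b = 2.7, s − c = 0.8
s(s−a)(s−b)(s−c) = 16·12.5·2.7·0.8 ≈ 432
Area = √432 ≈ 20.7846

Area = 20.78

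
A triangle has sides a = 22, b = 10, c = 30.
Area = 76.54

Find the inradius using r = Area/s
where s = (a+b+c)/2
s = (22 + 10 + 30)/2 = 62/2 = 31
r = Area/s = 76.54/31 ≈ 2.46903

r = 2.469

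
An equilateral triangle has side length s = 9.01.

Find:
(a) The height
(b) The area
(a) The height splits the triangle into two 30-60-90 halves: h = s·√3/2 = 9.01·1.73205/2 ≈ 15.6058/2 ≈ 7.80289
(b) Area = (√3/4)·s² = (√3/4)·9.01² = (√3/4)·81.1801 ≈ 0.433013·81.1801 ≈ 35.152

Height = 7.803, Area = 35.15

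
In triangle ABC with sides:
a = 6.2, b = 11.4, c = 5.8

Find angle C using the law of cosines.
c² = a² + b² − 2ab·cos(C)  ⇒  cos(C) = (a² + b² − c²)/(2ab)
cos(C) = (6.2² + 11.4² − 5.8²)/(2·6.2·11.4) = (38.44 + 129.96 − 33.64)/141.36 = 134.76/141.36 ≈ 0.953311
C = arccos(0.953311) ≈ 17.5772°

C = 17.58°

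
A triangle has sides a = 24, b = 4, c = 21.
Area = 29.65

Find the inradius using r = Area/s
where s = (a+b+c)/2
s = (24 + 4 + 21)/2 = 49/2 = 24.5
r = Area/s = 29.65/24.5 ≈ 1.2102

r = 1.21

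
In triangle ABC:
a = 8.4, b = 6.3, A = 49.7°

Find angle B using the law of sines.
a/sin(A) = b/sin(B)  ⇒  sin(B) = b·sin(A)/a = 6.3·sin(49.7°)/8.4
sin(49.7°) ≈ 0.762668
sin(B) ≈ 6.3·0.762668/8.4 ≈ 4.80481/8.4 ≈ 0.572001
B = arcsin(0.572001) ≈ 34.8899°
(Since b ≤ a we need B ≤ A, so the obtuse alternative 180° − 34.8899° ≈ 145.11° is rejected.)

B = 34.89°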